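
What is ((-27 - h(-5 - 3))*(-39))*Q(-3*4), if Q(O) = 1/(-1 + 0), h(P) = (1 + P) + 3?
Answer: -897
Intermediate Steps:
h(P) = 4 + P
Q(O) = -1 (Q(O) = 1/(-1) = -1)
((-27 - h(-5 - 3))*(-39))*Q(-3*4) = ((-27 - (4 + (-5 - 3)))*(-39))*(-1) = ((-27 - (4 - 8))*(-39))*(-1) = ((-27 - 1*(-4))*(-39))*(-1) = ((-27 + 4)*(-39))*(-1) = -23*(-39)*(-1) = 897*(-1) = -897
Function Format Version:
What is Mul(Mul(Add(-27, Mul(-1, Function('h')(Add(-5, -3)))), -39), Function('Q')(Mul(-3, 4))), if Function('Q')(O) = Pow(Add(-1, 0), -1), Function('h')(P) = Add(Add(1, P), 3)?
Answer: -897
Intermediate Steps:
Function('h')(P) = Add(4, P)
Function('Q')(O) = -1 (Function('Q')(O) = Pow(-1, -1) = -1)
Mul(Mul(Add(-27, Mul(-1, Function('h')(Add(-5, -3)))), -39), Function('Q')(Mul(-3, 4))) = Mul(Mul(Add(-27, Mul(-1, Add(4, Add(-5, -3)))), -39), -1) = Mul(Mul(Add(-27, Mul(-1, Add(4, -8))), -39), -1) = Mul(Mul(Add(-27, Mul(-1, -4)), -39), -1) = Mul(Mul(Add(-27, 4), -39), -1) = Mul(Mul(-23, -39), -1) = Mul(897, -1) = -897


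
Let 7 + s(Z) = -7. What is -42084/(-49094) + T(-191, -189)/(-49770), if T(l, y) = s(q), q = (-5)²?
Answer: 74828857/87264585 ≈ 0.85749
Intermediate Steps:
q = 25
s(Z) = -14 (s(Z) = -7 - 7 = -14)
T(l, y) = -14
-42084/(-49094) + T(-191, -189)/(-49770) = -42084/(-49094) - 14/(-49770) = -42084*(-1/49094) - 14*(-1/49770) = 21042/24547 + 1/3555 = 74828857/87264585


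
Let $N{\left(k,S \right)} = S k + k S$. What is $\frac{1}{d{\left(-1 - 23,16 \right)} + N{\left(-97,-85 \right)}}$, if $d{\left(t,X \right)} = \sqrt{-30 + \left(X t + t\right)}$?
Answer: $\frac{8245}{135960269} - \frac{i \sqrt{438}}{271920538} \approx 6.0643 \cdot 10^{-5} - 7.6965 \cdot 10^{-8} i$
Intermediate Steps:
$N{\left(k,S \right)} = 2 S k$ ($N{\left(k,S \right)} = S k + S k = 2 S k$)
$d{\left(t,X \right)} = \sqrt{-30 + t + X t}$ ($d{\left(t,X \right)} = \sqrt{-30 + \left(t + X t\right)} = \sqrt{-30 + t + X t}$)
$\frac{1}{d{\left(-1 - 23,16 \right)} + N{\left(-97,-85 \right)}} = \frac{1}{\sqrt{-30 - 24 + 16 \left(-1 - 23\right)} + 2 \left(-85\right) \left(-97\right)} = \frac{1}{\sqrt{-30 - 24 + 16 \left(-24\right)} + 16490} = \frac{1}{\sqrt{-30 - 24 - 384} + 16490} = \frac{1}{\sqrt{-438} + 16490} = \frac{1}{i \sqrt{438} + 16490} = \frac{1}{16490 + i \sqrt{438}}$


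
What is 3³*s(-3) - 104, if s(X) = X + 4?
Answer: -77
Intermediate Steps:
s(X) = 4 + X
3³*s(-3) - 104 = 3³*(4 - 3) - 104 = 27*1 - 104 = 27 - 104 = -77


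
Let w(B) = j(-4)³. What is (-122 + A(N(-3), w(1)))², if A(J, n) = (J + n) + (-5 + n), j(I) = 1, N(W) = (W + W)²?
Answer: 7921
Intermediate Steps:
N(W) = 4*W² (N(W) = (2*W)² = 4*W²)
w(B) = 1 (w(B) = 1³ = 1)
A(J, n) = -5 + J + 2*n
(-122 + A(N(-3), w(1)))² = (-122 + (-5 + 4*(-3)² + 2*1))² = (-122 + (-5 + 4*9 + 2))² = (-122 + (-5 + 36 + 2))² = (-122 + 33)² = (-89)² = 7921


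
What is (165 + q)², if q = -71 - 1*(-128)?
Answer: 49284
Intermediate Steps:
q = 57 (q = -71 + 128 = 57)
(165 + q)² = (165 + 57)² = 222² = 49284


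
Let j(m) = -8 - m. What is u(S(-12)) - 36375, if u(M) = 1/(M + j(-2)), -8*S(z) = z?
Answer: -327377/9 ≈ -36375.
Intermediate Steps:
S(z) = -z/8
u(M) = 1/(-6 + M) (u(M) = 1/(M + (-8 - 1*(-2))) = 1/(M + (-8 + 2)) = 1/(M - 6) = 1/(-6 + M))
u(S(-12)) - 36375 = 1/(-6 - ⅛*(-12)) - 36375 = 1/(-6 + 3/2) - 36375 = 1/(-9/2) - 36375 = -2/9 - 36375 = -327377/9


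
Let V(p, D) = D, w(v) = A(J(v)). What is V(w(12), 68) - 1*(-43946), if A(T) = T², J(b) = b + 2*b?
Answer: 44014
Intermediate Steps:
J(b) = 3*b
w(v) = 9*v² (w(v) = (3*v)² = 9*v²)
V(w(12), 68) - 1*(-43946) = 68 - 1*(-43946) = 68 + 43946 = 44014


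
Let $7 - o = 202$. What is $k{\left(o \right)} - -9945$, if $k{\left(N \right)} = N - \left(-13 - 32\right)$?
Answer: $9795$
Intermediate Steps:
$o = -195$ ($o = 7 - 202 = -195$)
$k{\left(N \right)} = 45 + N$ ($k{\left(N \right)} = N - -45 = N + 45 = 45 + N$)
$k{\left(o \right)} - -9945 = \left(45 - 195\right) - -9945 = -150 + 9945 = 9795$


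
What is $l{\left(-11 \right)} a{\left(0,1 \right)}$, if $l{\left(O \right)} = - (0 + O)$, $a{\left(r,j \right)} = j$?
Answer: $11$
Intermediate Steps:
$l{\left(O \right)} = - O$
$l{\left(-11 \right)} a{\left(0,1 \right)} = \left(-1\right) \left(-11\right) 1 = 11 \cdot 1 = 11$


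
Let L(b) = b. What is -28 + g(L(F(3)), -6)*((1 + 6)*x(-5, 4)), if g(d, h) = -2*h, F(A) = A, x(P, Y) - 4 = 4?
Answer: 644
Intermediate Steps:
x(P, Y) = 8 (x(P, Y) = 4 + 4 = 8)
-28 + g(L(F(3)), -6)*((1 + 6)*x(-5, 4)) = -28 + (-2*(-6))*((1 + 6)*8) = -28 + 12*(7*8) = -28 + 12*56 = -28 + 672 = 644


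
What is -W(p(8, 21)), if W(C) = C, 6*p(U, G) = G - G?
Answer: 0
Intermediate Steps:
p(U, G) = 0 (p(U, G) = (G - G)/6 = (⅙)*0 = 0)
-W(p(8, 21)) = -1*0 = 0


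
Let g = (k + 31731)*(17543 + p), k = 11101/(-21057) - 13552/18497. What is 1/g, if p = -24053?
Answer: -129830443/26817855294018460 ≈ -4.8412e-9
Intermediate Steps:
k = -490699661/389491329 (k = 11101*(-1/21057) - 13552*1/18497 = -11101/21057 - 13552/18497 = -490699661/389491329 ≈ -1.2598)
g = -26817855294018460/129830443 (g = (-490699661/389491329 + 31731)*(17543 - 24053) = (12358458660838/389491329)*(-6510) = -26817855294018460/129830443 ≈ -2.0656e+8)
1/g = 1/(-26817855294018460/129830443) = -129830443/26817855294018460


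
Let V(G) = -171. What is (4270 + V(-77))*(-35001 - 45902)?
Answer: -331621397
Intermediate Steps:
(4270 + V(-77))*(-35001 - 45902) = (4270 - 171)*(-35001 - 45902) = 4099*(-80903) = -331621397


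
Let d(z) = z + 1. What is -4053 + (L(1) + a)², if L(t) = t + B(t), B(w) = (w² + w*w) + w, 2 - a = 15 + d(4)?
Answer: -3857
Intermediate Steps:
d(z) = 1 + z
a = -18 (a = 2 - (15 + (1 + 4)) = 2 - (15 + 5) = 2 - 1*20 = 2 - 20 = -18)
B(w) = w + 2*w² (B(w) = (w² + w²) + w = 2*w² + w = w + 2*w²)
L(t) = t + t*(1 + 2*t)
-4053 + (L(1) + a)² = -4053 + (2*1*(1 + 1) - 18)² = -4053 + (2*1*2 - 18)² = -4053 + (4 - 18)² = -4053 + (-14)² = -4053 + 196 = -3857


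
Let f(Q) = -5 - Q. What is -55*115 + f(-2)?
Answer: -6328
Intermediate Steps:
-55*115 + f(-2) = -55*115 + (-5 - 1*(-2)) = -6325 + (-5 + 2) = -6325 - 3 = -6328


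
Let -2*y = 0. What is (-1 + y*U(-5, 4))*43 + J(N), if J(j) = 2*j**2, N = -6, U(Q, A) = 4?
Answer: 29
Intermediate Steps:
y = 0 (y = -1/2*0 = 0)
(-1 + y*U(-5, 4))*43 + J(N) = (-1 + 0*4)*43 + 2*(-6)**2 = (-1 + 0)*43 + 2*36 = -1*43 + 72 = -43 + 72 = 29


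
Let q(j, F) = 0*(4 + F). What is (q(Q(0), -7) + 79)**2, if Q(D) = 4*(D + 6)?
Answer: 6241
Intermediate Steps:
Q(D) = 24 + 4*D (Q(D) = 4*(6 + D) = 24 + 4*D)
q(j, F) = 0
(q(Q(0), -7) + 79)**2 = (0 + 79)**2 = 79**2 = 6241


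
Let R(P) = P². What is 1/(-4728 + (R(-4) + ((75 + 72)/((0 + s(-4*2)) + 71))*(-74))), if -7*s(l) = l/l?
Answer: -248/1206649 ≈ -0.00020553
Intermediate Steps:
s(l) = -⅐ (s(l) = -l/(7*l) = -⅐*1 = -⅐)
1/(-4728 + (R(-4) + ((75 + 72)/((0 + s(-4*2)) + 71))*(-74))) = 1/(-4728 + ((-4)² + ((75 + 72)/((0 - ⅐) + 71))*(-74))) = 1/(-4728 + (16 + (147/(-⅐ + 71))*(-74))) = 1/(-4728 + (16 + (147/(496/7))*(-74))) = 1/(-4728 + (16 + (147*(7/496))*(-74))) = 1/(-4728 + (16 + (1029/496)*(-74))) = 1/(-4728 + (16 - 38073/248)) = 1/(-4728 - 34105/248) = 1/(-1206649/248) = -248/1206649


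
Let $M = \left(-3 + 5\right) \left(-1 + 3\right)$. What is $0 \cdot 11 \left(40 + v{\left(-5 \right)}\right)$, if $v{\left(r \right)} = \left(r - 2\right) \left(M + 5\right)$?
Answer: $0$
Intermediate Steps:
$M = 4$ ($M = 2 \cdot 2 = 4$)
$v{\left(r \right)} = -18 + 9 r$ ($v{\left(r \right)} = \left(r - 2\right) \left(4 + 5\right) = \left(-2 + r\right) 9 = -18 + 9 r$)
$0 \cdot 11 \left(40 + v{\left(-5 \right)}\right) = 0 \cdot 11 \left(40 + \left(-18 + 9 \left(-5\right)\right)\right) = 0 \left(40 - 63\right) = 0 \left(-23\right) = 0$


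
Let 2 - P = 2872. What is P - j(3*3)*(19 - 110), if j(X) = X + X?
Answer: -1232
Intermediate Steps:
j(X) = 2*X
P = -2870 (P = 2 - 1*2872 = 2 - 2872 = -2870)
P - j(3*3)*(19 - 110) = -2870 - 2*(3*3)*(19 - 110) = -2870 - 2*9*(-91) = -2870 - 18*(-91) = -2870 - 1*(-1638) = -2870 + 1638 = -1232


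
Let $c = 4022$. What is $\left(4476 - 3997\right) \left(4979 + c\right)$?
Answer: $4311479$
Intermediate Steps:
$\left(4476 - 3997\right) \left(4979 + c\right) = \left(4476 - 3997\right) \left(4979 + 4022\right) = 479 \cdot 9001 = 4311479$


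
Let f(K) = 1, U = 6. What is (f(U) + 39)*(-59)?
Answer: -2360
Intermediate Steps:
(f(U) + 39)*(-59) = (1 + 39)*(-59) = 40*(-59) = -2360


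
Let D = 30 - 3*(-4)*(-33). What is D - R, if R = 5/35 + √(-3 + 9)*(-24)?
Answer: -2563/7 + 24*√6 ≈ -307.35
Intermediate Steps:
D = -366 (D = 30 + 12*(-33) = 30 - 396 = -366)
R = ⅐ - 24*√6 (R = 5*(1/35) + √6*(-24) = ⅐ - 24*√6 ≈ -58.645)
D - R = -366 - (⅐ - 24*√6) = -366 + (-⅐ + 24*√6) = -2563/7 + 24*√6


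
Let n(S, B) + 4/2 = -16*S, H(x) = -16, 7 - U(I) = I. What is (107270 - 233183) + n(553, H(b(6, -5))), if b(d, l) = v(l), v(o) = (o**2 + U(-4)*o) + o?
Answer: -134763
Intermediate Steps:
U(I) = 7 - I
v(o) = o**2 + 12*o (v(o) = (o**2 + (7 - 1*(-4))*o) + o = (o**2 + (7 + 4)*o) + o = (o**2 + 11*o) + o = o**2 + 12*o)
b(d, l) = l*(12 + l)
n(S, B) = -2 - 16*S
(107270 - 233183) + n(553, H(b(6, -5))) = (107270 - 233183) + (-2 - 16*553) = -125913 + (-2 - 8848) = -125913 - 8850 = -134763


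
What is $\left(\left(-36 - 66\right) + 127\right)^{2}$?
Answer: $625$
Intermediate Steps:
$\left(\left(-36 - 66\right) + 127\right)^{2} = \left(-102 + 127\right)^{2} = 25^{2} = 625$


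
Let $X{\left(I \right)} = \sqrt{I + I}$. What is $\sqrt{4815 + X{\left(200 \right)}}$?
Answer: $\sqrt{4835} \approx 69.534$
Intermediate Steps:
$X{\left(I \right)} = \sqrt{2} \sqrt{I}$ ($X{\left(I \right)} = \sqrt{2 I} = \sqrt{2} \sqrt{I}$)
$\sqrt{4815 + X{\left(200 \right)}} = \sqrt{4815 + \sqrt{2} \sqrt{200}} = \sqrt{4815 + \sqrt{2} \cdot 10 \sqrt{2}} = \sqrt{4815 + 20} = \sqrt{4835}$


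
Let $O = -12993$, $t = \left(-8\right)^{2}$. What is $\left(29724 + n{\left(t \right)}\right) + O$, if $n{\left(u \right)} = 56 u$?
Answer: $20315$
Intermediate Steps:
$t = 64$
$\left(29724 + n{\left(t \right)}\right) + O = \left(29724 + 56 \cdot 64\right) - 12993 = \left(29724 + 3584\right) - 12993 = 33308 - 12993 = 20315$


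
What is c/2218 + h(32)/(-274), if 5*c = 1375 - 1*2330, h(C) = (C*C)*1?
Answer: -1161783/303866 ≈ -3.8233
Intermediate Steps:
h(C) = C² (h(C) = C²*1 = C²)
c = -191 (c = (1375 - 1*2330)/5 = (1375 - 2330)/5 = (⅕)*(-955) = -191)
c/2218 + h(32)/(-274) = -191/2218 + 32²/(-274) = -191*1/2218 + 1024*(-1/274) = -191/2218 - 512/137 = -1161783/303866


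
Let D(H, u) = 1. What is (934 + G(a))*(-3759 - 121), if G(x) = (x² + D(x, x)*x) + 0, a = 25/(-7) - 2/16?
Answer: -1435736285/392 ≈ -3.6626e+6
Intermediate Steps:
a = -207/56 (a = 25*(-⅐) - 2*1/16 = -25/7 - ⅛ = -207/56 ≈ -3.6964)
G(x) = x + x² (G(x) = (x² + 1*x) + 0 = (x² + x) + 0 = (x + x²) + 0 = x + x²)
(934 + G(a))*(-3759 - 121) = (934 - 207*(1 - 207/56)/56)*(-3759 - 121) = (934 - 207/56*(-151/56))*(-3880) = (934 + 31257/3136)*(-3880) = (2960281/3136)*(-3880) = -1435736285/392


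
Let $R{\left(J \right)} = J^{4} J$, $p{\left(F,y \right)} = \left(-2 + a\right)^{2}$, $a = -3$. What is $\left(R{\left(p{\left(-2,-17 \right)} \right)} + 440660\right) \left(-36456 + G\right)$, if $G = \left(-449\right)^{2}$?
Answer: $1685516936325$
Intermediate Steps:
$p{\left(F,y \right)} = 25$ ($p{\left(F,y \right)} = \left(-2 - 3\right)^{2} = \left(-5\right)^{2} = 25$)
$R{\left(J \right)} = J^{5}$
$G = 201601$
$\left(R{\left(p{\left(-2,-17 \right)} \right)} + 440660\right) \left(-36456 + G\right) = \left(25^{5} + 440660\right) \left(-36456 + 201601\right) = \left(9765625 + 440660\right) 165145 = 10206285 \cdot 165145 = 1685516936325$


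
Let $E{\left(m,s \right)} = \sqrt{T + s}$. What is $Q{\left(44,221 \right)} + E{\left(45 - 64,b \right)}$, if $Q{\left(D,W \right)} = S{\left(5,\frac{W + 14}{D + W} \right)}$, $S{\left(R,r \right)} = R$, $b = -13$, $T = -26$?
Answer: $5 + i \sqrt{39} \approx 5.0 + 6.245 i$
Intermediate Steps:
$Q{\left(D,W \right)} = 5$
$E{\left(m,s \right)} = \sqrt{-26 + s}$
$Q{\left(44,221 \right)} + E{\left(45 - 64,b \right)} = 5 + \sqrt{-26 - 13} = 5 + \sqrt{-39} = 5 + i \sqrt{39}$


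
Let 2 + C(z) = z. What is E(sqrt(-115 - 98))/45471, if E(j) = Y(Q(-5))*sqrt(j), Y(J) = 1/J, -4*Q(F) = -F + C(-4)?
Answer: 4*(-213)**(1/4)/45471 ≈ 0.00023763 + 0.00023763*I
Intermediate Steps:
C(z) = -2 + z
Q(F) = 3/2 + F/4 (Q(F) = -(-F + (-2 - 4))/4 = -(-F - 6)/4 = -(-6 - F)/4 = 3/2 + F/4)
E(j) = 4*sqrt(j) (E(j) = sqrt(j)/(3/2 + (1/4)*(-5)) = sqrt(j)/(3/2 - 5/4) = sqrt(j)/(1/4) = 4*sqrt(j))
E(sqrt(-115 - 98))/45471 = (4*sqrt(sqrt(-115 - 98)))/45471 = (4*sqrt(sqrt(-213)))*(1/45471) = (4*sqrt(I*sqrt(213)))*(1/45471) = (4*(213**(1/4)*sqrt(I)))*(1/45471) = (4*213**(1/4)*sqrt(I))*(1/45471) = 4*213**(1/4)*sqrt(I)/45471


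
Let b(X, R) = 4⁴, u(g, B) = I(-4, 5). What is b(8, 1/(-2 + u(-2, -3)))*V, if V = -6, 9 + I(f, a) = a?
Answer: -1536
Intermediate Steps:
I(f, a) = -9 + a
u(g, B) = -4 (u(g, B) = -9 + 5 = -4)
b(X, R) = 256
b(8, 1/(-2 + u(-2, -3)))*V = 256*(-6) = -1536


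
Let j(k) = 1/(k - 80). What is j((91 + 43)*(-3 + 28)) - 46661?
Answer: -152581469/3270 ≈ -46661.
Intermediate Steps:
j(k) = 1/(-80 + k)
j((91 + 43)*(-3 + 28)) - 46661 = 1/(-80 + (91 + 43)*(-3 + 28)) - 46661 = 1/(-80 + 134*25) - 46661 = 1/(-80 + 3350) - 46661 = 1/3270 - 46661 = -152581469/3270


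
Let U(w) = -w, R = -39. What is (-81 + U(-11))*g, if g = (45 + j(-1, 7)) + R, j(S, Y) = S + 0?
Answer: -350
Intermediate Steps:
j(S, Y) = S
g = 5 (g = (45 - 1) - 39 = 44 - 39 = 5)
(-81 + U(-11))*g = (-81 - 1*(-11))*5 = (-81 + 11)*5 = -70*5 = -350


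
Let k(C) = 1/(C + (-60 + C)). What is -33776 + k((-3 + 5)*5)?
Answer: -1351041/40 ≈ -33776.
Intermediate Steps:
k(C) = 1/(-60 + 2*C)
-33776 + k((-3 + 5)*5) = -33776 + 1/(2*(-30 + (-3 + 5)*5)) = -33776 + 1/(2*(-30 + 2*5)) = -33776 + 1/(2*(-30 + 10)) = -33776 + (½)/(-20) = -33776 + (½)*(-1/20) = -33776 - 1/40 = -1351041/40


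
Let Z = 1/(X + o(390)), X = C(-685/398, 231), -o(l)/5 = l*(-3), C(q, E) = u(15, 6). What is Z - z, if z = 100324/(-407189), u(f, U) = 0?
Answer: 587302589/2382055650 ≈ 0.24655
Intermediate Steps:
C(q, E) = 0
o(l) = 15*l (o(l) = -5*l*(-3) = -(-15)*l = 15*l)
X = 0
Z = 1/5850 (Z = 1/(0 + 15*390) = 1/(0 + 5850) = 1/5850 ≈ 0.00017094)
z = -100324/407189 (z = 100324*(-1/407189) = -100324/407189 ≈ -0.24638)
Z - z = 1/5850 - 1*(-100324/407189) = 1/5850 + 100324/407189 = 587302589/2382055650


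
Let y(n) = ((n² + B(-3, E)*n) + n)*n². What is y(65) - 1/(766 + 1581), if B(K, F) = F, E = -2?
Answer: 41250871999/2347 ≈ 1.7576e+7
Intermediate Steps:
y(n) = n²*(n² - n) (y(n) = ((n² - 2*n) + n)*n² = (n² - n)*n² = n²*(n² - n))
y(65) - 1/(766 + 1581) = 65³*(-1 + 65) - 1/(766 + 1581) = 274625*64 - 1/2347 = 17576000 - 1*1/2347 = 17576000 - 1/2347 = 41250871999/2347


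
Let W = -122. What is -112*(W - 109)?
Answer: 25872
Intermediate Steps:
-112*(W - 109) = -112*(-122 - 109) = -112*(-231) = 25872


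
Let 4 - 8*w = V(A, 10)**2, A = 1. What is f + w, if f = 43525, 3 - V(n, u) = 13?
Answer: 43513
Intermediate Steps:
V(n, u) = -10 (V(n, u) = 3 - 1*13 = 3 - 13 = -10)
w = -12 (w = 1/2 - 1/8*(-10)**2 = 1/2 - 1/8*100 = 1/2 - 25/2 = -12)
f + w = 43525 - 12 = 43513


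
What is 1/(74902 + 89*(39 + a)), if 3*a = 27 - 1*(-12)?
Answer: 1/79530 ≈ 1.2574e-5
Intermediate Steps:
a = 13 (a = (27 - 1*(-12))/3 = (27 + 12)/3 = (⅓)*39 = 13)
1/(74902 + 89*(39 + a)) = 1/(74902 + 89*(39 + 13)) = 1/(74902 + 89*52) = 1/(74902 + 4628) = 1/79530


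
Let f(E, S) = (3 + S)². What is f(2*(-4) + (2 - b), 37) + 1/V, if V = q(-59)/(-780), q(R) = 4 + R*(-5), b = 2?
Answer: 36740/23 ≈ 1597.4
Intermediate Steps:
q(R) = 4 - 5*R
V = -23/60 (V = (4 - 5*(-59))/(-780) = (4 + 295)*(-1/780) = 299*(-1/780) = -23/60 ≈ -0.38333)
f(2*(-4) + (2 - b), 37) + 1/V = (3 + 37)² + 1/(-23/60) = 40² - 60/23 = 1600 - 60/23 = 36740/23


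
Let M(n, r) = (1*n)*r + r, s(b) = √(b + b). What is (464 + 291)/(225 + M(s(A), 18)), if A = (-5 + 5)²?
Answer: 755/243 ≈ 3.1070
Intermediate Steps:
A = 0 (A = 0² = 0)
s(b) = √2*√b (s(b) = √(2*b) = √2*√b)
M(n, r) = r + n*r (M(n, r) = n*r + r = r + n*r)
(464 + 291)/(225 + M(s(A), 18)) = (464 + 291)/(225 + 18*(1 + √2*√0)) = 755/(225 + 18*(1 + √2*0)) = 755/(225 + 18*(1 + 0)) = 755/(225 + 18*1) = 755/(225 + 18) = 755/243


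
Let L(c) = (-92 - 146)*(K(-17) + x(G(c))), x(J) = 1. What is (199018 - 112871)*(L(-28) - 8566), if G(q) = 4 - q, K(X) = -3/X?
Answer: -762056362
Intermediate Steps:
L(c) = -280 (L(c) = (-92 - 146)*(-3/(-17) + 1) = -238*(-3*(-1/17) + 1) = -238*(3/17 + 1) = -238*20/17 = -280)
(199018 - 112871)*(L(-28) - 8566) = (199018 - 112871)*(-280 - 8566) = 86147*(-8846) = -762056362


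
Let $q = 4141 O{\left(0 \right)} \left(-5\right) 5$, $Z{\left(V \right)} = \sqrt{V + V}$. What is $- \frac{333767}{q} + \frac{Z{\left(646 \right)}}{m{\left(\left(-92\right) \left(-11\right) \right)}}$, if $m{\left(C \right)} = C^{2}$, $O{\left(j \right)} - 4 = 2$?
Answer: $\frac{333767}{621150} + \frac{\sqrt{323}}{512072} \approx 0.53737$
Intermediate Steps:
$O{\left(j \right)} = 6$ ($O{\left(j \right)} = 4 + 2 = 6$)
$Z{\left(V \right)} = \sqrt{2} \sqrt{V}$ ($Z{\left(V \right)} = \sqrt{2 V} = \sqrt{2} \sqrt{V}$)
$q = -621150$ ($q = 4141 \cdot 6 \left(-5\right) 5 = 4141 \left(\left(-30\right) 5\right) = 4141 \left(-150\right) = -621150$)
$- \frac{333767}{q} + \frac{Z{\left(646 \right)}}{m{\left(\left(-92\right) \left(-11\right) \right)}} = - \frac{333767}{-621150} + \frac{\sqrt{2} \sqrt{646}}{\left(\left(-92\right) \left(-11\right)\right)^{2}} = \left(-333767\right) \left(- \frac{1}{621150}\right) + \frac{2 \sqrt{323}}{1012^{2}} = \frac{333767}{621150} + \frac{2 \sqrt{323}}{1024144} = \frac{333767}{621150} + 2 \sqrt{323} \cdot \frac{1}{1024144} = \frac{333767}{621150} + \frac{\sqrt{323}}{512072}$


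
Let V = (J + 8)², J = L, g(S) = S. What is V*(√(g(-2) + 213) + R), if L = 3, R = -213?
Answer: -25773 + 121*√211 ≈ -24015.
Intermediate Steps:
J = 3
V = 121 (V = (3 + 8)² = 11² = 121)
V*(√(g(-2) + 213) + R) = 121*(√(-2 + 213) - 213) = 121*(√211 - 213) = 121*(-213 + √211) = -25773 + 121*√211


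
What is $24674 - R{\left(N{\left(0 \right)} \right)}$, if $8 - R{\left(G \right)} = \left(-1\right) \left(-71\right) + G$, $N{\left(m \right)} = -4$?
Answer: $24733$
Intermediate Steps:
$R{\left(G \right)} = -63 - G$ ($R{\left(G \right)} = 8 - \left(\left(-1\right) \left(-71\right) + G\right) = 8 - \left(71 + G\right) = -63 - G$)
$24674 - R{\left(N{\left(0 \right)} \right)} = 24674 - \left(-63 - -4\right) = 24674 - \left(-63 + 4\right) = 24674 - -59 = 24674 + 59 = 24733$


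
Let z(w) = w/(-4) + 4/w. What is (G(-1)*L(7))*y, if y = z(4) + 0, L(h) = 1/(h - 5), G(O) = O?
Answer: 0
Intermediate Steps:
z(w) = 4/w - w/4 (z(w) = w*(-1/4) + 4/w = -w/4 + 4/w = 4/w - w/4)
L(h) = 1/(-5 + h)
y = 0 (y = (4/4 - 1/4*4) + 0 = (4*(1/4) - 1) + 0 = (1 - 1) + 0 = 0 + 0 = 0)
(G(-1)*L(7))*y = -1/(-5 + 7)*0 = -1/2*0 = 0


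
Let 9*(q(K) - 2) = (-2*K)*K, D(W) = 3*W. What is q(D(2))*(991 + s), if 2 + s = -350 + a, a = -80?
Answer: -3354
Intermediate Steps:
q(K) = 2 - 2*K²/9 (q(K) = 2 + ((-2*K)*K)/9 = 2 + (-2*K²)/9 = 2 - 2*K²/9)
s = -432 (s = -2 + (-350 - 80) = -2 - 430 = -432)
q(D(2))*(991 + s) = (2 - 2*(3*2)²/9)*(991 - 432) = (2 - 2/9*6²)*559 = (2 - 2/9*36)*559 = (2 - 8)*559 = -6*559 = -3354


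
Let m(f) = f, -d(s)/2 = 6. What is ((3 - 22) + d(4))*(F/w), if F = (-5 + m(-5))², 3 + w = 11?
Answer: -775/2 ≈ -387.50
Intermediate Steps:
w = 8 (w = -3 + 11 = 8)
d(s) = -12 (d(s) = -2*6 = -12)
F = 100 (F = (-5 - 5)² = (-10)² = 100)
((3 - 22) + d(4))*(F/w) = ((3 - 22) - 12)*(100/8) = (-19 - 12)*(100*(⅛)) = -31*25/2 = -775/2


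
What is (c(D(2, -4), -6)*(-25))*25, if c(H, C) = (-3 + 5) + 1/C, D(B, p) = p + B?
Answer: -6875/6 ≈ -1145.8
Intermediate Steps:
D(B, p) = B + p
c(H, C) = 2 + 1/C
(c(D(2, -4), -6)*(-25))*25 = ((2 + 1/(-6))*(-25))*25 = ((2 - 1/6)*(-25))*25 = ((11/6)*(-25))*25 = -275/6*25 = -6875/6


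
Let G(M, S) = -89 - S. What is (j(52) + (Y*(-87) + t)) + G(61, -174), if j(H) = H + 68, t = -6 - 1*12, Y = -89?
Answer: 7930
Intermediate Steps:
t = -18 (t = -6 - 12 = -18)
j(H) = 68 + H
(j(52) + (Y*(-87) + t)) + G(61, -174) = ((68 + 52) + (-89*(-87) - 18)) + (-89 - 1*(-174)) = (120 + (7743 - 18)) + (-89 + 174) = (120 + 7725) + 85 = 7845 + 85 = 7930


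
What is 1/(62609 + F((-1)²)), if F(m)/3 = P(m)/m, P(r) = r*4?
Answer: 1/62621 ≈ 1.5969e-5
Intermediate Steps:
P(r) = 4*r
F(m) = 12 (F(m) = 3*((4*m)/m) = 3*4 = 12)
1/(62609 + F((-1)²)) = 1/(62609 + 12) = 1/62621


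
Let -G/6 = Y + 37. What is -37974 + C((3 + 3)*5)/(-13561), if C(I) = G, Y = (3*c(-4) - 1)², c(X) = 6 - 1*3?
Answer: -514964808/13561 ≈ -37974.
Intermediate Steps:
c(X) = 3 (c(X) = 6 - 3 = 3)
Y = 64 (Y = (3*3 - 1)² = (9 - 1)² = 8² = 64)
G = -606 (G = -6*(64 + 37) = -6*101 = -606)
C(I) = -606
-37974 + C((3 + 3)*5)/(-13561) = -37974 - 606/(-13561) = -37974 - 606*(-1/13561) = -37974 + 606/13561 = -514964808/13561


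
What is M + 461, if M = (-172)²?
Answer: 30045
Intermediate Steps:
M = 29584
M + 461 = 29584 + 461 = 30045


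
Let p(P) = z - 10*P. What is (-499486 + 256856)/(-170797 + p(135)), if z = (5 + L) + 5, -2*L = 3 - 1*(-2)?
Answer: 485260/344279 ≈ 1.4095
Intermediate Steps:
L = -5/2 (L = -(3 - 1*(-2))/2 = -(3 + 2)/2 = -½*5 = -5/2 ≈ -2.5000)
z = 15/2 (z = (5 - 5/2) + 5 = 5/2 + 5 = 15/2 ≈ 7.5000)
p(P) = 15/2 - 10*P
(-499486 + 256856)/(-170797 + p(135)) = (-499486 + 256856)/(-170797 + (15/2 - 10*135)) = -242630/(-170797 + (15/2 - 1350)) = -242630/(-170797 - 2685/2) = -242630/(-344279/2) = -242630*(-2/344279) = 485260/344279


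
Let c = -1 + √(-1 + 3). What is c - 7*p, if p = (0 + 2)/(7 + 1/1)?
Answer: -11/4 + √2 ≈ -1.3358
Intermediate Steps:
c = -1 + √2 ≈ 0.41421
p = ¼ (p = 2/(7 + 1) = 2/8 = 2*(⅛) = ¼ ≈ 0.25000)
c - 7*p = (-1 + √2) - 7*¼ = (-1 + √2) - 7/4 = -11/4 + √2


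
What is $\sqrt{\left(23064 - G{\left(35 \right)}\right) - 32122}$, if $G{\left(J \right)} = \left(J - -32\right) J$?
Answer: $3 i \sqrt{1267} \approx 106.78 i$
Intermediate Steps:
$G{\left(J \right)} = J \left(32 + J\right)$ ($G{\left(J \right)} = \left(J + 32\right) J = \left(32 + J\right) J = J \left(32 + J\right)$)
$\sqrt{\left(23064 - G{\left(35 \right)}\right) - 32122} = \sqrt{\left(23064 - 35 \left(32 + 35\right)\right) - 32122} = \sqrt{\left(23064 - 35 \cdot 67\right) - 32122} = \sqrt{\left(23064 - 2345\right) - 32122} = \sqrt{20719 - 32122} = \sqrt{-11403} = 3 i \sqrt{1267}$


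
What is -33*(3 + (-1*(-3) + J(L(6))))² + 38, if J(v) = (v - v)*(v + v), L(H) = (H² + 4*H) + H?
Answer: -1150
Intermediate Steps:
L(H) = H² + 5*H
J(v) = 0 (J(v) = 0*(2*v) = 0)
-33*(3 + (-1*(-3) + J(L(6))))² + 38 = -33*(3 + (-1*(-3) + 0))² + 38 = -33*(3 + (3 + 0))² + 38 = -33*(3 + 3)² + 38 = -33*6² + 38 = -33*36 + 38 = -1188 + 38 = -1150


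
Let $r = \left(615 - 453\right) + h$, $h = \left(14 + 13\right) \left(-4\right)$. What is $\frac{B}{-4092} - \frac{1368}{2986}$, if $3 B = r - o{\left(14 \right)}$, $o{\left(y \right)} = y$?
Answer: $- \frac{2114126}{4582017} \approx -0.4614$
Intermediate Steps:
$h = -108$ ($h = 27 \left(-4\right) = -108$)
$r = 54$ ($r = \left(615 - 453\right) - 108 = 162 - 108 = 54$)
$B = \frac{40}{3}$ ($B = \frac{54 - 14}{3} = \frac{1}{3} \cdot 40 = \frac{40}{3} \approx 13.333$)
$\frac{B}{-4092} - \frac{1368}{2986} = \frac{40}{3 \left(-4092\right)} - \frac{1368}{2986} = \frac{40}{3} \left(- \frac{1}{4092}\right) - \frac{684}{1493} = - \frac{10}{3069} - \frac{684}{1493} = - \frac{2114126}{4582017}$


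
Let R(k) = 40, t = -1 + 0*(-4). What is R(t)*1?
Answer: 40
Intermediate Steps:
t = -1 (t = -1 + 0 = -1)
R(t)*1 = 40*1 = 40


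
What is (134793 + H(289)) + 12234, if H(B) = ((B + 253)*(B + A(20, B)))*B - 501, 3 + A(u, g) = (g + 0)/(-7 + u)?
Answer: 629553304/13 ≈ 4.8427e+7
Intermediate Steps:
A(u, g) = -3 + g/(-7 + u) (A(u, g) = -3 + (g + 0)/(-7 + u) = -3 + g/(-7 + u))
H(B) = -501 + B*(-3 + 14*B/13)*(253 + B) (H(B) = ((B + 253)*(B + (21 + B - 3*20)/(-7 + 20)))*B - 501 = ((253 + B)*(B + (21 + B - 60)/13))*B - 501 = ((253 + B)*(B + (-39 + B)/13))*B - 501 = ((253 + B)*(B + (-3 + B/13)))*B - 501 = ((253 + B)*(-3 + 14*B/13))*B - 501 = ((-3 + 14*B/13)*(253 + B))*B - 501 = B*(-3 + 14*B/13)*(253 + B) - 501 = -501 + B*(-3 + 14*B/13)*(253 + B))
(134793 + H(289)) + 12234 = (134793 + (-501 - 759*289 + (14/13)*289**3 + (3503/13)*289**2)) + 12234 = (134793 + (-501 - 219351 + (14/13)*24137569 + (3503/13)*83521)) + 12234 = (134793 + (-501 - 219351 + 337925966/13 + 292574063/13)) + 12234 = (134793 + 627641953/13) + 12234 = 629394262/13 + 12234 = 629553304/13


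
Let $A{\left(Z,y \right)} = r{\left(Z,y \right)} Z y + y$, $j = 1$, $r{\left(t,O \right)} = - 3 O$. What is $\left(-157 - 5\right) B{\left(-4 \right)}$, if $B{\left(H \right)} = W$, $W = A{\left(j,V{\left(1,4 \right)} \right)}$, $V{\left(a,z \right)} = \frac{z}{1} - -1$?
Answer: $11340$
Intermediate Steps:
$V{\left(a,z \right)} = 1 + z$ ($V{\left(a,z \right)} = z 1 + 1 = z + 1 = 1 + z$)
$A{\left(Z,y \right)} = y - 3 Z y^{2}$ ($A{\left(Z,y \right)} = - 3 y Z y + y = - 3 Z y y + y = - 3 Z y^{2} + y = y - 3 Z y^{2}$)
$W = -70$ ($W = \left(1 + 4\right) \left(1 - 3 \left(1 + 4\right)\right) = 5 \left(1 - 3 \cdot 5\right) = 5 \left(1 - 15\right) = 5 \left(-14\right) = -70$)
$B{\left(H \right)} = -70$
$\left(-157 - 5\right) B{\left(-4 \right)} = \left(-157 - 5\right) \left(-70\right) = \left(-162\right) \left(-70\right) = 11340$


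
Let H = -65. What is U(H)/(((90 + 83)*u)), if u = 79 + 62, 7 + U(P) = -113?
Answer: -40/8131 ≈ -0.0049194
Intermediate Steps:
U(P) = -120 (U(P) = -7 - 113 = -120)
u = 141
U(H)/(((90 + 83)*u)) = -120*1/(141*(90 + 83)) = -120/(173*141) = -120/24393 = -120*1/24393 = -40/8131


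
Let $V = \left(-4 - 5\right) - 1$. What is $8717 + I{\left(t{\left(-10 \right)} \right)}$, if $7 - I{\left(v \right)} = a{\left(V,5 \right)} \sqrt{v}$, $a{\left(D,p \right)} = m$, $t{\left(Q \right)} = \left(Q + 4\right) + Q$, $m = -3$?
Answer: $8724 + 12 i \approx 8724.0 + 12.0 i$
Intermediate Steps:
$V = -10$ ($V = -9 - 1 = -10$)
$t{\left(Q \right)} = 4 + 2 Q$ ($t{\left(Q \right)} = \left(4 + Q\right) + Q = 4 + 2 Q$)
$a{\left(D,p \right)} = -3$
$I{\left(v \right)} = 7 + 3 \sqrt{v}$ ($I{\left(v \right)} = 7 - - 3 \sqrt{v} = 7 + 3 \sqrt{v}$)
$8717 + I{\left(t{\left(-10 \right)} \right)} = 8717 + \left(7 + 3 \sqrt{4 + 2 \left(-10\right)}\right) = 8717 + \left(7 + 3 \sqrt{4 - 20}\right) = 8717 + \left(7 + 3 \sqrt{-16}\right) = 8717 + \left(7 + 3 \cdot 4 i\right) = 8717 + \left(7 + 12 i\right) = 8724 + 12 i$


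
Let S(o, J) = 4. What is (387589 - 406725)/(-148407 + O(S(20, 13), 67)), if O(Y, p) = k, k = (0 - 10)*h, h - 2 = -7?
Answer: 19136/148357 ≈ 0.12899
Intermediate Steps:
h = -5 (h = 2 - 7 = -5)
k = 50 (k = (0 - 10)*(-5) = -10*(-5) = 50)
O(Y, p) = 50
(387589 - 406725)/(-148407 + O(S(20, 13), 67)) = (387589 - 406725)/(-148407 + 50) = -19136/(-148357) = -19136*(-1/148357) = 19136/148357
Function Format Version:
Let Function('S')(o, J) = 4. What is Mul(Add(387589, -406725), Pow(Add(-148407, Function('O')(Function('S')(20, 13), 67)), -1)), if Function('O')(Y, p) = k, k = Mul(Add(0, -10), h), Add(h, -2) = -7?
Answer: Rational(19136, 148357) ≈ 0.12899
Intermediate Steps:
h = -5 (h = Add(2, -7) = -5)
k = 50 (k = Mul(Add(0, -10), -5) = Mul(-10, -5) = 50)
Function('O')(Y, p) = 50
Mul(Add(387589, -406725), Pow(Add(-148407, Function('O')(Function('S')(20, 13), 67)), -1)) = Mul(Add(387589, -406725), Pow(Add(-148407, 50), -1)) = Mul(-19136, Pow(-148357, -1)) = Mul(-19136, Rational(-1, 148357)) = Rational(19136, 148357)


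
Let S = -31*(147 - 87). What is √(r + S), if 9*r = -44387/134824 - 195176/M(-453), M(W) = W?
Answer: I*√15209357429429737806/91612908 ≈ 42.57*I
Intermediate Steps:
S = -1860 (S = -31*60 = -1860)
r = 26294301713/549677448 (r = (-44387/134824 - 195176/(-453))/9 = (-44387*1/134824 - 195176*(-1/453))/9 = (-44387/134824 + 195176/453)/9 = (⅑)*(26294301713/61075272) = 26294301713/549677448 ≈ 47.836)
√(r + S) = √(26294301713/549677448 - 1860) = √(-996105751567/549677448) = I*√15209357429429737806/91612908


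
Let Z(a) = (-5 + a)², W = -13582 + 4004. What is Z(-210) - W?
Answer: 55803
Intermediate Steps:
W = -9578
Z(-210) - W = (-5 - 210)² - 1*(-9578) = (-215)² + 9578 = 46225 + 9578 = 55803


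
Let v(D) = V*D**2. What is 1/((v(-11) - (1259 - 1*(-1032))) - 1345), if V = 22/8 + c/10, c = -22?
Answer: -20/71389 ≈ -0.00028016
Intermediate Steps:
V = 11/20 (V = 22/8 - 22/10 = 22*(1/8) - 22*1/10 = 11/4 - 11/5 = 11/20 ≈ 0.55000)
v(D) = 11*D**2/20
1/((v(-11) - (1259 - 1*(-1032))) - 1345) = 1/(((11/20)*(-11)**2 - (1259 - 1*(-1032))) - 1345) = 1/(((11/20)*121 - (1259 + 1032)) - 1345) = 1/((1331/20 - 1*2291) - 1345) = 1/((1331/20 - 2291) - 1345) = 1/(-44489/20 - 1345) = 1/(-71389/20) = -20/71389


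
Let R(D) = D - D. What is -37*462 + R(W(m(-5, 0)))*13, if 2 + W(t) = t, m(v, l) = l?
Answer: -17094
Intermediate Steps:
W(t) = -2 + t
R(D) = 0
-37*462 + R(W(m(-5, 0)))*13 = -37*462 + 0*13 = -17094 + 0 = -17094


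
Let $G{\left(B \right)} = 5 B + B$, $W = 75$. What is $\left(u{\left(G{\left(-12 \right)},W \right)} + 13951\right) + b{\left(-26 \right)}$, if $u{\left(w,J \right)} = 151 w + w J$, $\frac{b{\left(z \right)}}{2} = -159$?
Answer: $-2639$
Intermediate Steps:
$b{\left(z \right)} = -318$ ($b{\left(z \right)} = 2 \left(-159\right) = -318$)
$G{\left(B \right)} = 6 B$
$u{\left(w,J \right)} = 151 w + J w$
$\left(u{\left(G{\left(-12 \right)},W \right)} + 13951\right) + b{\left(-26 \right)} = \left(6 \left(-12\right) \left(151 + 75\right) + 13951\right) - 318 = \left(\left(-72\right) 226 + 13951\right) - 318 = \left(-16272 + 13951\right) - 318 = -2321 - 318 = -2639$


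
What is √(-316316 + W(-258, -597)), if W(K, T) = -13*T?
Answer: I*√308555 ≈ 555.48*I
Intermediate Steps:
√(-316316 + W(-258, -597)) = √(-316316 - 13*(-597)) = √(-316316 + 7761) = √(-308555) = I*√308555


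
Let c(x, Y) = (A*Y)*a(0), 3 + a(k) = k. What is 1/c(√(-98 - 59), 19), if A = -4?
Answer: 1/228 ≈ 0.0043860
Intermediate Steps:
a(k) = -3 + k
c(x, Y) = 12*Y (c(x, Y) = (-4*Y)*(-3 + 0) = -4*Y*(-3) = 12*Y)
1/c(√(-98 - 59), 19) = 1/(12*19) = 1/228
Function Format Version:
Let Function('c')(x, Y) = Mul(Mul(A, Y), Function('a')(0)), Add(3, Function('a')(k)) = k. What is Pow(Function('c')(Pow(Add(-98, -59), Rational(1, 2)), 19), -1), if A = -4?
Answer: Rational(1, 228) ≈ 0.0043860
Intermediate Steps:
Function('a')(k) = Add(-3, k)
Function('c')(x, Y) = Mul(12, Y) (Function('c')(x, Y) = Mul(Mul(-4, Y), Add(-3, 0)) = Mul(Mul(-4, Y), -3) = Mul(12, Y))
Pow(Function('c')(Pow(Add(-98, -59), Rational(1, 2)), 19), -1) = Pow(Mul(12, 19), -1) = Pow(228, -1) = Rational(1, 228)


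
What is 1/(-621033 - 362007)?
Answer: -1/983040 ≈ -1.0173e-6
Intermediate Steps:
1/(-621033 - 362007) = 1/(-983040) = -1/983040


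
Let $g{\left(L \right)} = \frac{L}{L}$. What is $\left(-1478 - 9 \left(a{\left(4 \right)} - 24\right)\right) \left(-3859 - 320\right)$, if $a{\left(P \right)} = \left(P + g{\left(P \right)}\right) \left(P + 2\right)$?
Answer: $6402228$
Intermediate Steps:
$g{\left(L \right)} = 1$
$a{\left(P \right)} = \left(1 + P\right) \left(2 + P\right)$ ($a{\left(P \right)} = \left(P + 1\right) \left(P + 2\right) = \left(1 + P\right) \left(2 + P\right)$)
$\left(-1478 - 9 \left(a{\left(4 \right)} - 24\right)\right) \left(-3859 - 320\right) = \left(-1478 - 9 \left(\left(2 + 4^{2} + 3 \cdot 4\right) - 24\right)\right) \left(-3859 - 320\right) = \left(-1478 - 9 \left(\left(2 + 16 + 12\right) - 24\right)\right) \left(-4179\right) = \left(-1478 - 9 \left(30 - 24\right)\right) \left(-4179\right) = \left(-1478 - 54\right) \left(-4179\right) = \left(-1532\right) \left(-4179\right) = 6402228$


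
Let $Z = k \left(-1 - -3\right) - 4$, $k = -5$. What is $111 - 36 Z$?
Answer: $615$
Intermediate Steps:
$Z = -14$ ($Z = - 5 \left(-1 - -3\right) - 4 = - 5 \left(-1 + 3\right) - 4 = \left(-5\right) 2 - 4 = -10 - 4 = -14$)
$111 - 36 Z = 111 - -504 = 111 + 504 = 615$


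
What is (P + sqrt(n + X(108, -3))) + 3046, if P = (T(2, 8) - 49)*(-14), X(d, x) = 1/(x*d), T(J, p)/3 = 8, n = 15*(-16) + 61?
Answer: 3396 + I*sqrt(57997)/18 ≈ 3396.0 + 13.379*I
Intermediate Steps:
n = -179 (n = -240 + 61 = -179)
T(J, p) = 24 (T(J, p) = 3*8 = 24)
X(d, x) = 1/(d*x)
P = 350 (P = (24 - 49)*(-14) = -25*(-14) = 350)
(P + sqrt(n + X(108, -3))) + 3046 = (350 + sqrt(-179 + 1/(108*(-3)))) + 3046 = (350 + sqrt(-179 + (1/108)*(-1/3))) + 3046 = (350 + sqrt(-179 - 1/324)) + 3046 = (350 + sqrt(-57997/324)) + 3046 = (350 + I*sqrt(57997)/18) + 3046 = 3396 + I*sqrt(57997)/18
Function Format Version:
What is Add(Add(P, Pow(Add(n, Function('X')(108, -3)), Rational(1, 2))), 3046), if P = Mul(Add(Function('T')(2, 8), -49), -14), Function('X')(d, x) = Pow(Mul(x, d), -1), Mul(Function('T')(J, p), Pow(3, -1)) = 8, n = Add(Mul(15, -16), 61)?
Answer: Add(3396, Mul(Rational(1, 18), I, Pow(57997, Rational(1, 2)))) ≈ Add(3396.0, Mul(13.379, I))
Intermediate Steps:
n = -179 (n = Add(-240, 61) = -179)
Function('T')(J, p) = 24 (Function('T')(J, p) = Mul(3, 8) = 24)
Function('X')(d, x) = Mul(Pow(d, -1), Pow(x, -1)) (Function('X')(d, x) = Pow(Mul(d, x), -1) = Mul(Pow(d, -1), Pow(x, -1)))
P = 350 (P = Mul(Add(24, -49), -14) = Mul(-25, -14) = 350)
Add(Add(P, Pow(Add(n, Function('X')(108, -3)), Rational(1, 2))), 3046) = Add(Add(350, Pow(Add(-179, Mul(Pow(108, -1), Pow(-3, -1))), Rational(1, 2))), 3046) = Add(Add(350, Pow(Add(-179, Mul(Rational(1, 108), Rational(-1, 3))), Rational(1, 2))), 3046) = Add(Add(350, Pow(Add(-179, Rational(-1, 324)), Rational(1, 2))), 3046) = Add(Add(350, Pow(Rational(-57997, 324), Rational(1, 2))), 3046) = Add(Add(350, Mul(Rational(1, 18), I, Pow(57997, Rational(1, 2)))), 3046) = Add(3396, Mul(Rational(1, 18), I, Pow(57997, Rational(1, 2))))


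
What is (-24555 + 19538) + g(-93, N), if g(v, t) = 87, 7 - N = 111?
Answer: -4930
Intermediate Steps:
N = -104 (N = 7 - 1*111 = 7 - 111 = -104)
(-24555 + 19538) + g(-93, N) = (-24555 + 19538) + 87 = -5017 + 87 = -4930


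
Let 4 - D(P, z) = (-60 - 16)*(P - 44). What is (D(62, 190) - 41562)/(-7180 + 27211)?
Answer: -40190/20031 ≈ -2.0064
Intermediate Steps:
D(P, z) = -3340 + 76*P (D(P, z) = 4 - (-60 - 16)*(P - 44) = 4 - (-76)*(-44 + P) = 4 - (3344 - 76*P) = 4 + (-3344 + 76*P) = -3340 + 76*P)
(D(62, 190) - 41562)/(-7180 + 27211) = ((-3340 + 76*62) - 41562)/(-7180 + 27211) = ((-3340 + 4712) - 41562)/20031 = (1372 - 41562)*(1/20031) = -40190*1/20031 = -40190/20031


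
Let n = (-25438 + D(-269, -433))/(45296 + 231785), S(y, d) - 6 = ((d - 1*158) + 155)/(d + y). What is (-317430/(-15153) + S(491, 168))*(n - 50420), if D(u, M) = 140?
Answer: -180685526960351166/131756330047 ≈ -1.3714e+6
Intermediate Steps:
S(y, d) = 6 + (-3 + d)/(d + y) (S(y, d) = 6 + ((d - 1*158) + 155)/(d + y) = 6 + ((d - 158) + 155)/(d + y) = 6 + ((-158 + d) + 155)/(d + y) = 6 + (-3 + d)/(d + y))
n = -3614/39583 (n = (-25438 + 140)/(45296 + 231785) = -25298/277081 = -25298*1/277081 = -3614/39583 ≈ -0.091302)
(-317430/(-15153) + S(491, 168))*(n - 50420) = (-317430/(-15153) + (-3 + 6*491 + 7*168)/(168 + 491))*(-3614/39583 - 50420) = (-317430*(-1/15153) + (-3 + 2946 + 1176)/659)*(-1995778474/39583) = (105810/5051 + (1/659)*4119)*(-1995778474/39583) = (105810/5051 + 4119/659)*(-1995778474/39583) = (90533859/3328609)*(-1995778474/39583) = -180685526960351166/131756330047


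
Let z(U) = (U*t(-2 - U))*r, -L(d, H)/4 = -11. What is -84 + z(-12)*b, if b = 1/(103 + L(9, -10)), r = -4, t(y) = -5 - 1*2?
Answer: -604/7 ≈ -86.286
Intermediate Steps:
L(d, H) = 44 (L(d, H) = -4*(-11) = 44)
t(y) = -7 (t(y) = -5 - 2 = -7)
b = 1/147 (b = 1/(103 + 44) = 1/147 ≈ 0.0068027)
z(U) = 28*U (z(U) = (U*(-7))*(-4) = -7*U*(-4) = 28*U)
-84 + z(-12)*b = -84 + (28*(-12))*(1/147) = -84 - 336*1/147 = -84 - 16/7 = -604/7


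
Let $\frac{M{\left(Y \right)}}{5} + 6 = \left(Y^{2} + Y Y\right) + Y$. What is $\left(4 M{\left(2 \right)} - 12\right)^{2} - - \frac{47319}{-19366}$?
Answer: $\frac{89501065}{19366} \approx 4621.6$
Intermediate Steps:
$M{\left(Y \right)} = -30 + 5 Y + 10 Y^{2}$ ($M{\left(Y \right)} = -30 + 5 \left(\left(Y^{2} + Y Y\right) + Y\right) = -30 + 5 \left(\left(Y^{2} + Y^{2}\right) + Y\right) = -30 + 5 \left(2 Y^{2} + Y\right) = -30 + 5 \left(Y + 2 Y^{2}\right) = -30 + \left(5 Y + 10 Y^{2}\right) = -30 + 5 Y + 10 Y^{2}$)
$\left(4 M{\left(2 \right)} - 12\right)^{2} - - \frac{47319}{-19366} = \left(4 \left(-30 + 5 \cdot 2 + 10 \cdot 2^{2}\right) - 12\right)^{2} - - \frac{47319}{-19366} = \left(4 \left(-30 + 10 + 10 \cdot 4\right) - 12\right)^{2} - \left(-47319\right) \left(- \frac{1}{19366}\right) = \left(4 \left(-30 + 10 + 40\right) - 12\right)^{2} - \frac{47319}{19366} = \left(4 \cdot 20 - 12\right)^{2} - \frac{47319}{19366} = \left(80 - 12\right)^{2} - \frac{47319}{19366} = 68^{2} - \frac{47319}{19366} = 4624 - \frac{47319}{19366} = \frac{89501065}{19366}$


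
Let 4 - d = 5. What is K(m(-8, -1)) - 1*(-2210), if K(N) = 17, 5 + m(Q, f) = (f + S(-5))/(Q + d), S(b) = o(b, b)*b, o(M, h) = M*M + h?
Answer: 2227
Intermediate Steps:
o(M, h) = h + M² (o(M, h) = M² + h = h + M²)
d = -1 (d = 4 - 1*5 = 4 - 5 = -1)
S(b) = b*(b + b²) (S(b) = (b + b²)*b = b*(b + b²))
m(Q, f) = -5 + (-100 + f)/(-1 + Q) (m(Q, f) = -5 + (f + (-5)²*(1 - 5))/(Q - 1) = -5 + (f + 25*(-4))/(-1 + Q) = -5 + (f - 100)/(-1 + Q) = -5 + (-100 + f)/(-1 + Q))
K(m(-8, -1)) - 1*(-2210) = 17 - 1*(-2210) = 17 + 2210 = 2227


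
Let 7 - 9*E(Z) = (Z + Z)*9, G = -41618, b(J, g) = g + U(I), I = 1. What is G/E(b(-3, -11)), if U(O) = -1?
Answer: -374562/223 ≈ -1679.7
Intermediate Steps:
b(J, g) = -1 + g (b(J, g) = g - 1 = -1 + g)
E(Z) = 7/9 - 2*Z (E(Z) = 7/9 - (Z + Z)*9/9 = 7/9 - 2*Z*9/9 = 7/9 - 2*Z)
G/E(b(-3, -11)) = -41618/(7/9 - 2*(-1 - 11)) = -41618/(7/9 - 2*(-12)) = -41618/(7/9 + 24) = -41618/223/9 = -41618*9/223 = -374562/223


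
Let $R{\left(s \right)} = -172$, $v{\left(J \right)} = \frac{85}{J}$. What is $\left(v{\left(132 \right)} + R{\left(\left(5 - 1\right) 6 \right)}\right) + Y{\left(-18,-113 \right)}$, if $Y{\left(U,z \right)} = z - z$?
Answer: $- \frac{22619}{132} \approx -171.36$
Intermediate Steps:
$Y{\left(U,z \right)} = 0$
$\left(v{\left(132 \right)} + R{\left(\left(5 - 1\right) 6 \right)}\right) + Y{\left(-18,-113 \right)} = \left(\frac{85}{132} - 172\right) + 0 = - \frac{22619}{132} + 0 = - \frac{22619}{132}$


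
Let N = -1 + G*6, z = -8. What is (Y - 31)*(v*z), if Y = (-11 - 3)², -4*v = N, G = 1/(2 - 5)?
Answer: -990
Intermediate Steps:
G = -⅓ (G = 1/(-3) = -⅓ ≈ -0.33333)
N = -3 (N = -1 - ⅓*6 = -1 - 2 = -3)
v = ¾ (v = -¼*(-3) = ¾ ≈ 0.75000)
Y = 196 (Y = (-14)² = 196)
(Y - 31)*(v*z) = (196 - 31)*((¾)*(-8)) = 165*(-6) = -990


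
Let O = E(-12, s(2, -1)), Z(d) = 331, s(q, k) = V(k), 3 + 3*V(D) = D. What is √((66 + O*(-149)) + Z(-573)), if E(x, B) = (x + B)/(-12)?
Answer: √2083/3 ≈ 15.213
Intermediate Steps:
V(D) = -1 + D/3
s(q, k) = -1 + k/3
E(x, B) = -B/12 - x/12 (E(x, B) = (B + x)*(-1/12) = -B/12 - x/12)
O = 10/9 (O = -(-1 + (⅓)*(-1))/12 - 1/12*(-12) = -(-1 - ⅓)/12 + 1 = -1/12*(-4/3) + 1 = ⅑ + 1 = 10/9 ≈ 1.1111)
√((66 + O*(-149)) + Z(-573)) = √((66 + (10/9)*(-149)) + 331) = √((66 - 1490/9) + 331) = √(-896/9 + 331) = √(2083/9) = √2083/3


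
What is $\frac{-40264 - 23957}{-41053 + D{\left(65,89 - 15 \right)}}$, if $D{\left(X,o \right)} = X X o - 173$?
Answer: $- \frac{64221}{271424} \approx -0.23661$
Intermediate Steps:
$D{\left(X,o \right)} = -173 + o X^{2}$ ($D{\left(X,o \right)} = X^{2} o - 173 = o X^{2} - 173 = -173 + o X^{2}$)
$\frac{-40264 - 23957}{-41053 + D{\left(65,89 - 15 \right)}} = \frac{-40264 - 23957}{-41053 - \left(173 - \left(89 - 15\right) 65^{2}\right)} = - \frac{64221}{-41053 - \left(173 - \left(89 - 15\right) 4225\right)} = - \frac{64221}{-41053 + \left(-173 + 74 \cdot 4225\right)} = - \frac{64221}{-41053 + \left(-173 + 312650\right)} = - \frac{64221}{-41053 + 312477} = - \frac{64221}{271424}$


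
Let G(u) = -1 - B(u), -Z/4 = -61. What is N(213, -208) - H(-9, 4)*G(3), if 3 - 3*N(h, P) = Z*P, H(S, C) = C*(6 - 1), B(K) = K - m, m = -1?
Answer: 51055/3 ≈ 17018.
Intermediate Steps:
Z = 244 (Z = -4*(-61) = 244)
B(K) = 1 + K (B(K) = K - 1*(-1) = K + 1 = 1 + K)
H(S, C) = 5*C (H(S, C) = C*5 = 5*C)
G(u) = -2 - u (G(u) = -1 - (1 + u) = -1 + (-1 - u) = -2 - u)
N(h, P) = 1 - 244*P/3
N(213, -208) - H(-9, 4)*G(3) = (1 - 244/3*(-208)) - 5*4*(-2 - 1*3) = (1 + 50752/3) - 20*(-2 - 3) = 50755/3 - 20*(-5) = 50755/3 - 1*(-100) = 50755/3 + 100 = 51055/3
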